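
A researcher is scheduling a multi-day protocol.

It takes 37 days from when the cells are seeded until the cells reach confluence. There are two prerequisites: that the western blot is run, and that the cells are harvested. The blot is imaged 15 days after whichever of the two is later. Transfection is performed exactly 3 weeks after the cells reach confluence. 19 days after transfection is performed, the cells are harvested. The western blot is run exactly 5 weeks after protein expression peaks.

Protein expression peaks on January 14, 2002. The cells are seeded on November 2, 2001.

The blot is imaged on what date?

March 5, 2002

Protein expression peaks: Jan 14, 2002.
The western blot is run: Jan 14, 2002 + 5 weeks = Feb 18, 2002.
The cells are seeded: Nov 2, 2001.
The cells reach confluence: Nov 2, 2001 + 37 days = Dec 9, 2001.
Transfection is performed: Dec 9, 2001 + 3 weeks = Dec 30, 2001.
The cells are harvested: Dec 30, 2001 + 19 days = Jan 18, 2002.
Both prerequisites met — the western blot is run (Feb 18, 2002), the cells are harvested (Jan 18, 2002); the later is Feb 18, 2002.
The blot is imaged: Feb 18, 2002 + 15 days = Mar 5, 2002.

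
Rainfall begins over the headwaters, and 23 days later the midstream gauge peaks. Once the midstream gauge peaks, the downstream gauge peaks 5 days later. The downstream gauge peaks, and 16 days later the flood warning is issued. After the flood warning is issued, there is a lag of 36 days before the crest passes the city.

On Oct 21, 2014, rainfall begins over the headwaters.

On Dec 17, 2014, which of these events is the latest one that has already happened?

Rainfall begins over the headwaters: Oct 21, 2014.
The midstream gauge peaks: Oct 21, 2014 + 23 days = Nov 13, 2014.
The downstream gauge peaks: Nov 13, 2014 + 5 days = Nov 18, 2014.
The flood warning is issued: Nov 18, 2014 + 16 days = Dec 4, 2014.
The crest passes the city: Dec 4, 2014 + 36 days = Jan 9, 2015.
Dec 17, 2014 falls between when the flood warning is issued (Dec 4, 2014) and when the crest passes the city (Jan 9, 2015).

The flood warning is issued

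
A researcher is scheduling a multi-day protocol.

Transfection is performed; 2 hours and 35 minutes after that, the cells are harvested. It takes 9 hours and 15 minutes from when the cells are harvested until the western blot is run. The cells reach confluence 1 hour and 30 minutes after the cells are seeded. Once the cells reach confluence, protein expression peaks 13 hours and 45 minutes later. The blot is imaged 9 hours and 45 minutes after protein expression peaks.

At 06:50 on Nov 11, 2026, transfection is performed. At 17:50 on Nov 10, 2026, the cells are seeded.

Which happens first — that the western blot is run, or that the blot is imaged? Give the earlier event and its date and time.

The western blot is run — 18:40 on Nov 11, 2026

Transfection is performed: 06:50 Nov 11, 2026.
The cells are harvested: 06:50 Nov 11, 2026 + 2h35m = 09:25 Nov 11, 2026.
The western blot is run: 09:25 Nov 11, 2026 + 9h15m = 18:40 Nov 11, 2026.
The cells are seeded: 17:50 Nov 10, 2026.
The cells reach confluence: 17:50 Nov 10, 2026 + 1h30m = 19:20 Nov 10, 2026.
Protein expression peaks: 19:20 Nov 10, 2026 + 13h45m = 09:05 Nov 11, 2026.
The blot is imaged: 09:05 Nov 11, 2026 + 9h45m = 18:50 Nov 11, 2026.
Comparing: the western blot is run at 18:40 Nov 11, 2026 vs the blot is imaged at 18:50 Nov 11, 2026. Earlier: the western blot is run.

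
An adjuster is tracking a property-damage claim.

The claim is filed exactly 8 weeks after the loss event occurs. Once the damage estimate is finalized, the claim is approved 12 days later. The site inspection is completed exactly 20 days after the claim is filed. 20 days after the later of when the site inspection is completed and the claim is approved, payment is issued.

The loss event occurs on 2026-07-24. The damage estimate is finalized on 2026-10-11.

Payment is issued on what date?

2026-11-12

The loss event occurs: Jul 24, 2026.
The claim is filed: Jul 24, 2026 + 8 weeks = Sep 18, 2026.
The site inspection is completed: Sep 18, 2026 + 20 days = Oct 8, 2026.
The damage estimate is finalized: Oct 11, 2026.
The claim is approved: Oct 11, 2026 + 12 days = Oct 23, 2026.
Both prerequisites met — the site inspection is completed (Oct 8, 2026), the claim is approved (Oct 23, 2026); the later is Oct 23, 2026.
Payment is issued: Oct 23, 2026 + 20 days = Nov 12, 2026.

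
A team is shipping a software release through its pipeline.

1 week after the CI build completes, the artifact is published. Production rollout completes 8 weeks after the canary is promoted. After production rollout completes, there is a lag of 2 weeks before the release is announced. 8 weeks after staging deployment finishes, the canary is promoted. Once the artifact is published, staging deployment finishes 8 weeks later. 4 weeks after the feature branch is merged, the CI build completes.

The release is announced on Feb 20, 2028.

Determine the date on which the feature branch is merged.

The release is announced: Feb 20, 2028.
Production rollout completes: Feb 20, 2028 − 2 weeks = Feb 6, 2028.
The canary is promoted: Feb 6, 2028 − 8 weeks = Dec 12, 2027.
Staging deployment finishes: Dec 12, 2027 − 8 weeks = Oct 17, 2027.
The artifact is published: Oct 17, 2027 − 8 weeks = Aug 22, 2027.
The CI build completes: Aug 22, 2027 − 1 week = Aug 15, 2027.
The feature branch is merged: Aug 15, 2027 − 4 weeks = Jul 18, 2027.

Jul 18, 2027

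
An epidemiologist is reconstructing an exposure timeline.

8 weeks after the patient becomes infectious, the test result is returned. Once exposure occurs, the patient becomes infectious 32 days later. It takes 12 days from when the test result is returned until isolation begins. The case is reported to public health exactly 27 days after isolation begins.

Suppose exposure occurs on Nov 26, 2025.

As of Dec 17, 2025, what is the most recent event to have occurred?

Exposure occurs: Nov 26, 2025.
The patient becomes infectious: Nov 26, 2025 + 32 days = Dec 28, 2025.
The test result is returned: Dec 28, 2025 + 8 weeks = Feb 22, 2026.
Isolation begins: Feb 22, 2026 + 12 days = Mar 6, 2026.
The case is reported to public health: Mar 6, 2026 + 27 days = Apr 2, 2026.
Dec 17, 2025 falls between when exposure occurs (Nov 26, 2025) and when the patient becomes infectious (Dec 28, 2025).

Exposure occurs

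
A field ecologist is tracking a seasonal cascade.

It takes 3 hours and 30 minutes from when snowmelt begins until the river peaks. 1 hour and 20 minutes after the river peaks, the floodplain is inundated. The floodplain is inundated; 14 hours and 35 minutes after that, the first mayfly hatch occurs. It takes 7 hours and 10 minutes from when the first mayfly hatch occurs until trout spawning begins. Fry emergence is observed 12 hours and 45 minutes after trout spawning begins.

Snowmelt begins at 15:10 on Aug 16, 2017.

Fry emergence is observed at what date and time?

Snowmelt begins: 15:10 Aug 16, 2017.
The river peaks: 15:10 Aug 16, 2017 + 3h30m = 18:40 Aug 16, 2017.
The floodplain is inundated: 18:40 Aug 16, 2017 + 1h20m = 20:00 Aug 16, 2017.
The first mayfly hatch occurs: 20:00 Aug 16, 2017 + 14h35m = 10:35 Aug 17, 2017.
Trout spawning begins: 10:35 Aug 17, 2017 + 7h10m = 17:45 Aug 17, 2017.
Fry emergence is observed: 17:45 Aug 17, 2017 + 12h45m = 06:30 Aug 18, 2017.

06:30 on Aug 18, 2017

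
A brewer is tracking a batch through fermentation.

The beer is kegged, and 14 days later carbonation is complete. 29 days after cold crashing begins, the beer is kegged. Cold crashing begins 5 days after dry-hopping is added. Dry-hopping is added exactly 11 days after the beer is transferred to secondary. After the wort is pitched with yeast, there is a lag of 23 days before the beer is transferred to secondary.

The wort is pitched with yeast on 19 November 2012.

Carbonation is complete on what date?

9 February 2013

The wort is pitched with yeast: Nov 19, 2012.
The beer is transferred to secondary: Nov 19, 2012 + 23 days = Dec 12, 2012.
Dry-hopping is added: Dec 12, 2012 + 11 days = Dec 23, 2012.
Cold crashing begins: Dec 23, 2012 + 5 days = Dec 28, 2012.
The beer is kegged: Dec 28, 2012 + 29 days = Jan 26, 2013.
Carbonation is complete: Jan 26, 2013 + 14 days = Feb 9, 2013.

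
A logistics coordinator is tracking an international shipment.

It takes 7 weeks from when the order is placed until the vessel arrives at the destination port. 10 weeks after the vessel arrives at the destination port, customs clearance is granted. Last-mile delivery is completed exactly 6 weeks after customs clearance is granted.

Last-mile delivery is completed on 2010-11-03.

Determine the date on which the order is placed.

Last-mile delivery is completed: Nov 3, 2010.
Customs clearance is granted: Nov 3, 2010 − 6 weeks = Sep 22, 2010.
The vessel arrives at the destination port: Sep 22, 2010 − 10 weeks = Jul 14, 2010.
The order is placed: Jul 14, 2010 − 7 weeks = May 26, 2010.

2010-05-26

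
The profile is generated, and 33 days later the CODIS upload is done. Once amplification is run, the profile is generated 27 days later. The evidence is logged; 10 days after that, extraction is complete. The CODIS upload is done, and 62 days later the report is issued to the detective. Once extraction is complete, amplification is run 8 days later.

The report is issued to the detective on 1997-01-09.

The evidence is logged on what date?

The report is issued to the detective: Jan 9, 1997.
The CODIS upload is done: Jan 9, 1997 − 62 days = Nov 8, 1996.
The profile is generated: Nov 8, 1996 − 33 days = Oct 6, 1996.
Amplification is run: Oct 6, 1996 − 27 days = Sep 9, 1996.
Extraction is complete: Sep 9, 1996 − 8 days = Sep 1, 1996.
The evidence is logged: Sep 1, 1996 − 10 days = Aug 22, 1996.

1996-08-22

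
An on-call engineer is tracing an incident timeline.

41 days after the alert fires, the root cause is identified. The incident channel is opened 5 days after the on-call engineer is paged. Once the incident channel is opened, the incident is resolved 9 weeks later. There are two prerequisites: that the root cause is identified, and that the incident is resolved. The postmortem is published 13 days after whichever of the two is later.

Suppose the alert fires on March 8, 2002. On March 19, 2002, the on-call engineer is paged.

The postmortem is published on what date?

June 8, 2002

The alert fires: Mar 8, 2002.
The root cause is identified: Mar 8, 2002 + 41 days = Apr 18, 2002.
The on-call engineer is paged: Mar 19, 2002.
The incident channel is opened: Mar 19, 2002 + 5 days = Mar 24, 2002.
The incident is resolved: Mar 24, 2002 + 9 weeks = May 26, 2002.
Both prerequisites met — the root cause is identified (Apr 18, 2002), the incident is resolved (May 26, 2002); the later is May 26, 2002.
The postmortem is published: May 26, 2002 + 13 days = Jun 8, 2002.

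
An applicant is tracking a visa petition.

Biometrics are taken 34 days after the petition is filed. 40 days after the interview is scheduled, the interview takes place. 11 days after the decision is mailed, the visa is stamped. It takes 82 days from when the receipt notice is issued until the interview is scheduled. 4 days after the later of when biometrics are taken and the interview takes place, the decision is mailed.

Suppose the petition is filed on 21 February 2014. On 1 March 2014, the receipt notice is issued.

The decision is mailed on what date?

The petition is filed: Feb 21, 2014.
Biometrics are taken: Feb 21, 2014 + 34 days = Mar 27, 2014.
The receipt notice is issued: Mar 1, 2014.
The interview is scheduled: Mar 1, 2014 + 82 days = May 22, 2014.
The interview takes place: May 22, 2014 + 40 days = Jul 1, 2014.
Both prerequisites met — biometrics are taken (Mar 27, 2014), the interview takes place (Jul 1, 2014); the later is Jul 1, 2014.
The decision is mailed: Jul 1, 2014 + 4 days = Jul 5, 2014.

5 July 2014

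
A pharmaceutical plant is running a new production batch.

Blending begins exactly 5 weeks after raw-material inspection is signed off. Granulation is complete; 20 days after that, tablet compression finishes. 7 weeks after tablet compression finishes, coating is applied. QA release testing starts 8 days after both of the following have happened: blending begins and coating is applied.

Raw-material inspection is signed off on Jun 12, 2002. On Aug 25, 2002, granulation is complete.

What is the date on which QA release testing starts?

Raw-material inspection is signed off: Jun 12, 2002.
Blending begins: Jun 12, 2002 + 5 weeks = Jul 17, 2002.
Granulation is complete: Aug 25, 2002.
Tablet compression finishes: Aug 25, 2002 + 20 days = Sep 14, 2002.
Coating is applied: Sep 14, 2002 + 7 weeks = Nov 2, 2002.
Both prerequisites met — blending begins (Jul 17, 2002), coating is applied (Nov 2, 2002); the later is Nov 2, 2002.
QA release testing starts: Nov 2, 2002 + 8 days = Nov 10, 2002.

Nov 10, 2002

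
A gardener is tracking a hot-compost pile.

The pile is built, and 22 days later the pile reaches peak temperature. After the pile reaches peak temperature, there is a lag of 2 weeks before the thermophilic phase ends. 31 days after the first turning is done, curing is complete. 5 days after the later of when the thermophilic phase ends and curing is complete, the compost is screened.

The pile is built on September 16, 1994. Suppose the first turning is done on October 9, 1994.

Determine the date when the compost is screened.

November 14, 1994

The pile is built: Sep 16, 1994.
The pile reaches peak temperature: Sep 16, 1994 + 22 days = Oct 8, 1994.
The thermophilic phase ends: Oct 8, 1994 + 2 weeks = Oct 22, 1994.
The first turning is done: Oct 9, 1994.
Curing is complete: Oct 9, 1994 + 31 days = Nov 9, 1994.
Both prerequisites met — the thermophilic phase ends (Oct 22, 1994), curing is complete (Nov 9, 1994); the later is Nov 9, 1994.
The compost is screened: Nov 9, 1994 + 5 days = Nov 14, 1994.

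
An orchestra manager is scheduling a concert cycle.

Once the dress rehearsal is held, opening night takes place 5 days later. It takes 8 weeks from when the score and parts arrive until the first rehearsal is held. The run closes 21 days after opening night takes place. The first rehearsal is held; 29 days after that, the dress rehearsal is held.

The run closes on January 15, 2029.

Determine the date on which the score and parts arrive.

The run closes: Jan 15, 2029.
Opening night takes place: Jan 15, 2029 − 21 days = Dec 25, 2028.
The dress rehearsal is held: Dec 25, 2028 − 5 days = Dec 20, 2028.
The first rehearsal is held: Dec 20, 2028 − 29 days = Nov 21, 2028.
The score and parts arrive: Nov 21, 2028 − 8 weeks = Sep 26, 2028.

September 26, 2028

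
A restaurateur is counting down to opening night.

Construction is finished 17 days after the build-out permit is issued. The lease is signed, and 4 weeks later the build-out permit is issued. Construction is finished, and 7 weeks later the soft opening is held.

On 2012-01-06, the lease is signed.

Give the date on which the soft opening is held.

2012-04-09

The lease is signed: Jan 6, 2012.
The build-out permit is issued: Jan 6, 2012 + 4 weeks = Feb 3, 2012.
Construction is finished: Feb 3, 2012 + 17 days = Feb 20, 2012.
The soft opening is held: Feb 20, 2012 + 7 weeks = Apr 9, 2012.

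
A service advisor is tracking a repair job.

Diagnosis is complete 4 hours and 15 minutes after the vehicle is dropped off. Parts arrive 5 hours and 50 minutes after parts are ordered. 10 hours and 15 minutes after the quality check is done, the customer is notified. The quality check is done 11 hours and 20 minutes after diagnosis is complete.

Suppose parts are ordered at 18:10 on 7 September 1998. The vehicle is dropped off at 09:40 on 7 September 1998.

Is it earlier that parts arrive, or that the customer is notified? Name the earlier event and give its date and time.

Parts are ordered: 18:10 Sep 7, 1998.
Parts arrive: 18:10 Sep 7, 1998 + 5h50m = 00:00 Sep 8, 1998.
The vehicle is dropped off: 09:40 Sep 7, 1998.
Diagnosis is complete: 09:40 Sep 7, 1998 + 4h15m = 13:55 Sep 7, 1998.
The quality check is done: 13:55 Sep 7, 1998 + 11h20m = 01:15 Sep 8, 1998.
The customer is notified: 01:15 Sep 8, 1998 + 10h15m = 11:30 Sep 8, 1998.
Comparing: parts arrive at 00:00 Sep 8, 1998 vs the customer is notified at 11:30 Sep 8, 1998. Earlier: parts arrive.

Parts arrive — 00:00 on 8 September 1998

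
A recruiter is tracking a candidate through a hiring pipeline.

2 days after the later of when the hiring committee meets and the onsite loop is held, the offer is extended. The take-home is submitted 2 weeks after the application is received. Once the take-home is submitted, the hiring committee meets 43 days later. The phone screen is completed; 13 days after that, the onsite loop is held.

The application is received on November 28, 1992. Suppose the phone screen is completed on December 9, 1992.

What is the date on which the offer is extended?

The application is received: Nov 28, 1992.
The take-home is submitted: Nov 28, 1992 + 2 weeks = Dec 12, 1992.
The hiring committee meets: Dec 12, 1992 + 43 days = Jan 24, 1993.
The phone screen is completed: Dec 9, 1992.
The onsite loop is held: Dec 9, 1992 + 13 days = Dec 22, 1992.
Both prerequisites met — the hiring committee meets (Jan 24, 1993), the onsite loop is held (Dec 22, 1992); the later is Jan 24, 1993.
The offer is extended: Jan 24, 1993 + 2 days = Jan 26, 1993.

January 26, 1993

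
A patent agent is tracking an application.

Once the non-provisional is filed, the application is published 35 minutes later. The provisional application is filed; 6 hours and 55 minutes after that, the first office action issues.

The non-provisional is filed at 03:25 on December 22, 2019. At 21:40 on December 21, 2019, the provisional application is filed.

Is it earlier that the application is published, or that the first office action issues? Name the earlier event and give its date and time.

The application is published — 04:00 on December 22, 2019

The non-provisional is filed: 03:25 Dec 22, 2019.
The application is published: 03:25 Dec 22, 2019 + 35m = 04:00 Dec 22, 2019.
The provisional application is filed: 21:40 Dec 21, 2019.
The first office action issues: 21:40 Dec 21, 2019 + 6h55m = 04:35 Dec 22, 2019.
Comparing: the application is published at 04:00 Dec 22, 2019 vs the first office action issues at 04:35 Dec 22, 2019. Earlier: the application is published.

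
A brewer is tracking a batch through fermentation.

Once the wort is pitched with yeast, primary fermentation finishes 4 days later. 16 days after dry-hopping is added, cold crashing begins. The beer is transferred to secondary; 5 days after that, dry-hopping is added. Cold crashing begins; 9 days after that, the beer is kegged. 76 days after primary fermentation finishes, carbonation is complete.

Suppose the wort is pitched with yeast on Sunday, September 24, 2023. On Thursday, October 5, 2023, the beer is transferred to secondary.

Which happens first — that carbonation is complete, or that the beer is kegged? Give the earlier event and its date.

The beer is kegged — Saturday, November 4, 2023

The wort is pitched with yeast: Sep 24, 2023.
Primary fermentation finishes: Sep 24, 2023 + 4 days = Sep 28, 2023.
Carbonation is complete: Sep 28, 2023 + 76 days = Dec 13, 2023.
The beer is transferred to secondary: Oct 5, 2023.
Dry-hopping is added: Oct 5, 2023 + 5 days = Oct 10, 2023.
Cold crashing begins: Oct 10, 2023 + 16 days = Oct 26, 2023.
The beer is kegged: Oct 26, 2023 + 9 days = Nov 4, 2023.
Comparing: carbonation is complete on Dec 13, 2023 vs the beer is kegged on Nov 4, 2023. Earlier: the beer is kegged.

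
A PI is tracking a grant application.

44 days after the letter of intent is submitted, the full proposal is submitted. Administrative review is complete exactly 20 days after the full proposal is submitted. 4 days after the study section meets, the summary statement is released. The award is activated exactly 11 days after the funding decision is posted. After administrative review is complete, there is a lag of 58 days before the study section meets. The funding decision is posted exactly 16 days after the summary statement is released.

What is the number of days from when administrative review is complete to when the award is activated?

89 days

Causal path: administrative review is complete → the study section meets → the summary statement is released → the funding decision is posted → the award is activated.
Total delay along the path: 58 + 4 + 16 + 11 = 89 days.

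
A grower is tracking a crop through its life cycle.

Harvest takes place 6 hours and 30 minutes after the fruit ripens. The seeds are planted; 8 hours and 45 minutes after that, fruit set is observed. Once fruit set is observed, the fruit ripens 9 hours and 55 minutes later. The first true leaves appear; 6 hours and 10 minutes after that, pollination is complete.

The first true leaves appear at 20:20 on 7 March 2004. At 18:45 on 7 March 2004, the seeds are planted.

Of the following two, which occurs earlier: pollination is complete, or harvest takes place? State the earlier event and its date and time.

The first true leaves appear: 20:20 Mar 7, 2004.
Pollination is complete: 20:20 Mar 7, 2004 + 6h10m = 02:30 Mar 8, 2004.
The seeds are planted: 18:45 Mar 7, 2004.
Fruit set is observed: 18:45 Mar 7, 2004 + 8h45m = 03:30 Mar 8, 2004.
The fruit ripens: 03:30 Mar 8, 2004 + 9h55m = 13:25 Mar 8, 2004.
Harvest takes place: 13:25 Mar 8, 2004 + 6h30m = 19:55 Mar 8, 2004.
Comparing: pollination is complete at 02:30 Mar 8, 2004 vs harvest takes place at 19:55 Mar 8, 2004. Earlier: pollination is complete.

Pollination is complete — 02:30 on 8 March 2004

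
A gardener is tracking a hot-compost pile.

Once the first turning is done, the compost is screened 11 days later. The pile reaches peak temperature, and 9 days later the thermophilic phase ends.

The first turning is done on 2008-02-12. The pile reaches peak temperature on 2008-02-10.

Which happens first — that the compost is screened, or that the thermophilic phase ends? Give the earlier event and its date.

The thermophilic phase ends — 2008-02-19

The first turning is done: Feb 12, 2008.
The compost is screened: Feb 12, 2008 + 11 days = Feb 23, 2008.
The pile reaches peak temperature: Feb 10, 2008.
The thermophilic phase ends: Feb 10, 2008 + 9 days = Feb 19, 2008.
Comparing: the compost is screened on Feb 23, 2008 vs the thermophilic phase ends on Feb 19, 2008. Earlier: the thermophilic phase ends.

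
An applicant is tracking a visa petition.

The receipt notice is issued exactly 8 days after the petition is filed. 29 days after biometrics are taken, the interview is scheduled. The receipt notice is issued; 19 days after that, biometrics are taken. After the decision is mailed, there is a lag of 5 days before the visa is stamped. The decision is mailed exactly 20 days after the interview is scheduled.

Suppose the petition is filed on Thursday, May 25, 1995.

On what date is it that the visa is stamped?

Monday, August 14, 1995

The petition is filed: May 25, 1995.
The receipt notice is issued: May 25, 1995 + 8 days = Jun 2, 1995.
Biometrics are taken: Jun 2, 1995 + 19 days = Jun 21, 1995.
The interview is scheduled: Jun 21, 1995 + 29 days = Jul 20, 1995.
The decision is mailed: Jul 20, 1995 + 20 days = Aug 9, 1995.
The visa is stamped: Aug 9, 1995 + 5 days = Aug 14, 1995.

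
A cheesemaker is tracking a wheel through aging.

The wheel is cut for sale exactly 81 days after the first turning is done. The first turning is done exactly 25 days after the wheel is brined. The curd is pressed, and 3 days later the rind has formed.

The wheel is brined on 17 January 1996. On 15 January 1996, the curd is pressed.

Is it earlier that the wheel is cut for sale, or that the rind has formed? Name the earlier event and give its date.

The wheel is brined: Jan 17, 1996.
The first turning is done: Jan 17, 1996 + 25 days = Feb 11, 1996.
The wheel is cut for sale: Feb 11, 1996 + 81 days = May 2, 1996.
The curd is pressed: Jan 15, 1996.
The rind has formed: Jan 15, 1996 + 3 days = Jan 18, 1996.
Comparing: the wheel is cut for sale on May 2, 1996 vs the rind has formed on Jan 18, 1996. Earlier: the rind has formed.

The rind has formed — 18 January 1996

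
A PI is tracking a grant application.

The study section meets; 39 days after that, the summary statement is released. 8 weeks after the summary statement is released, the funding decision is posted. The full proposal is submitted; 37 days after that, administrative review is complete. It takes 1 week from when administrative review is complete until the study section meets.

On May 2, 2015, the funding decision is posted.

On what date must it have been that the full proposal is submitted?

Dec 14, 2014

The funding decision is posted: May 2, 2015.
The summary statement is released: May 2, 2015 − 8 weeks = Mar 7, 2015.
The study section meets: Mar 7, 2015 − 39 days = Jan 27, 2015.
Administrative review is complete: Jan 27, 2015 − 1 week = Jan 20, 2015.
The full proposal is submitted: Jan 20, 2015 − 37 days = Dec 14, 2014.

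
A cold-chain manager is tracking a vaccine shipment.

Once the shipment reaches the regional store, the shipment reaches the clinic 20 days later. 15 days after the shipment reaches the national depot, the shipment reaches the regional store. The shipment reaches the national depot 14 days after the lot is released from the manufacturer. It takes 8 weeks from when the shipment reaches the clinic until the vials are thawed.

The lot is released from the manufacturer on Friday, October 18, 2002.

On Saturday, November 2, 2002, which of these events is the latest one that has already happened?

The lot is released from the manufacturer: Oct 18, 2002.
The shipment reaches the national depot: Oct 18, 2002 + 14 days = Nov 1, 2002.
The shipment reaches the regional store: Nov 1, 2002 + 15 days = Nov 16, 2002.
The shipment reaches the clinic: Nov 16, 2002 + 20 days = Dec 6, 2002.
The vials are thawed: Dec 6, 2002 + 8 weeks = Jan 31, 2003.
Nov 2, 2002 falls between when the shipment reaches the national depot (Nov 1, 2002) and when the shipment reaches the regional store (Nov 16, 2002).

The shipment reaches the national depot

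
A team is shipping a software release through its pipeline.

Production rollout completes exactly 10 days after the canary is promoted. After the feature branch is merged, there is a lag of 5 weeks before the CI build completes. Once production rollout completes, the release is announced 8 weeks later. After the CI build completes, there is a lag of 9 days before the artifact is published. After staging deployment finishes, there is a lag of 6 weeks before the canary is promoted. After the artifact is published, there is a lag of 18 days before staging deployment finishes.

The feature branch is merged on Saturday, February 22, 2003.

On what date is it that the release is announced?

The feature branch is merged: Feb 22, 2003.
The CI build completes: Feb 22, 2003 + 5 weeks = Mar 29, 2003.
The artifact is published: Mar 29, 2003 + 9 days = Apr 7, 2003.
Staging deployment finishes: Apr 7, 2003 + 18 days = Apr 25, 2003.
The canary is promoted: Apr 25, 2003 + 6 weeks = Jun 6, 2003.
Production rollout completes: Jun 6, 2003 + 10 days = Jun 16, 2003.
The release is announced: Jun 16, 2003 + 8 weeks = Aug 11, 2003.

Monday, August 11, 2003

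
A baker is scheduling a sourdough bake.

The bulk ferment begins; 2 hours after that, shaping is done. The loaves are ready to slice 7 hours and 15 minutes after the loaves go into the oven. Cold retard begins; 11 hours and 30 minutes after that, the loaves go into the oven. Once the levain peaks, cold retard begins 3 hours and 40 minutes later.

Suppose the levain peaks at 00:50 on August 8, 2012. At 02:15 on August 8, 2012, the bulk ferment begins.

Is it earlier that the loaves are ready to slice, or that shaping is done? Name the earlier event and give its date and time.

The levain peaks: 00:50 Aug 8, 2012.
Cold retard begins: 00:50 Aug 8, 2012 + 3h40m = 04:30 Aug 8, 2012.
The loaves go into the oven: 04:30 Aug 8, 2012 + 11h30m = 16:00 Aug 8, 2012.
The loaves are ready to slice: 16:00 Aug 8, 2012 + 7h15m = 23:15 Aug 8, 2012.
The bulk ferment begins: 02:15 Aug 8, 2012.
Shaping is done: 02:15 Aug 8, 2012 + 2h = 04:15 Aug 8, 2012.
Comparing: the loaves are ready to slice at 23:15 Aug 8, 2012 vs shaping is done at 04:15 Aug 8, 2012. Earlier: shaping is done.

Shaping is done — 04:15 on August 8, 2012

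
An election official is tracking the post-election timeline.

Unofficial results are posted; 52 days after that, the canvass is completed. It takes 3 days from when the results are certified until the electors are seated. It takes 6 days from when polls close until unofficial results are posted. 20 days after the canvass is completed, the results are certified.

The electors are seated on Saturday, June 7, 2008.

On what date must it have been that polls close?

The electors are seated: Jun 7, 2008.
The results are certified: Jun 7, 2008 − 3 days = Jun 4, 2008.
The canvass is completed: Jun 4, 2008 − 20 days = May 15, 2008.
Unofficial results are posted: May 15, 2008 − 52 days = Mar 24, 2008.
Polls close: Mar 24, 2008 − 6 days = Mar 18, 2008.

Tuesday, March 18, 2008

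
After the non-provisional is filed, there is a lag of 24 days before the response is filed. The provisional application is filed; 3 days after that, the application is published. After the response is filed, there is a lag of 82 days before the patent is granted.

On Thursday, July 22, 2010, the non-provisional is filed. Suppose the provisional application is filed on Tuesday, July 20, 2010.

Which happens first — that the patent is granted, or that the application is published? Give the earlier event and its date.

The non-provisional is filed: Jul 22, 2010.
The response is filed: Jul 22, 2010 + 24 days = Aug 15, 2010.
The patent is granted: Aug 15, 2010 + 82 days = Nov 5, 2010.
The provisional application is filed: Jul 20, 2010.
The application is published: Jul 20, 2010 + 3 days = Jul 23, 2010.
Comparing: the patent is granted on Nov 5, 2010 vs the application is published on Jul 23, 2010. Earlier: the application is published.

The application is published — Friday, July 23, 2010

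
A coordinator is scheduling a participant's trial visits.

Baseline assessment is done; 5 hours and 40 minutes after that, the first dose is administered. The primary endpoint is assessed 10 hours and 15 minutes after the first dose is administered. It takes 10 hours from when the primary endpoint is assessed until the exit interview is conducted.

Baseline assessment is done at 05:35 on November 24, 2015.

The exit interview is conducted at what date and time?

Baseline assessment is done: 05:35 Nov 24, 2015.
The first dose is administered: 05:35 Nov 24, 2015 + 5h40m = 11:15 Nov 24, 2015.
The primary endpoint is assessed: 11:15 Nov 24, 2015 + 10h15m = 21:30 Nov 24, 2015.
The exit interview is conducted: 21:30 Nov 24, 2015 + 10h = 07:30 Nov 25, 2015.

07:30 on November 25, 2015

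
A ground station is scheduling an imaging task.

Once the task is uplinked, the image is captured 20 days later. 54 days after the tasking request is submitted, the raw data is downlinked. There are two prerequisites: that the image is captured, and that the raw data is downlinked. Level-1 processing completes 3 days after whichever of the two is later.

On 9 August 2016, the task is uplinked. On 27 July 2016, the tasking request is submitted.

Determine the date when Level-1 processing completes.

22 September 2016

The task is uplinked: Aug 9, 2016.
The image is captured: Aug 9, 2016 + 20 days = Aug 29, 2016.
The tasking request is submitted: Jul 27, 2016.
The raw data is downlinked: Jul 27, 2016 + 54 days = Sep 19, 2016.
Both prerequisites met — the image is captured (Aug 29, 2016), the raw data is downlinked (Sep 19, 2016); the later is Sep 19, 2016.
Level-1 processing completes: Sep 19, 2016 + 3 days = Sep 22, 2016.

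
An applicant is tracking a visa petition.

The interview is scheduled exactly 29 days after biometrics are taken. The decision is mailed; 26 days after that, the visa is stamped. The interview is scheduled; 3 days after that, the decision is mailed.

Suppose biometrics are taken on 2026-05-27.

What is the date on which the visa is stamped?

2026-07-24

Biometrics are taken: May 27, 2026.
The interview is scheduled: May 27, 2026 + 29 days = Jun 25, 2026.
The decision is mailed: Jun 25, 2026 + 3 days = Jun 28, 2026.
The visa is stamped: Jun 28, 2026 + 26 days = Jul 24, 2026.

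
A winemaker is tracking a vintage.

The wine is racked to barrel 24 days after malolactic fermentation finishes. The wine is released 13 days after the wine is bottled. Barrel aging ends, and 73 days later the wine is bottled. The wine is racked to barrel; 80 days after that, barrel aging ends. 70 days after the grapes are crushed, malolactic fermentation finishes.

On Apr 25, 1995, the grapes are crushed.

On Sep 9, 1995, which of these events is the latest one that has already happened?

The grapes are crushed: Apr 25, 1995.
Malolactic fermentation finishes: Apr 25, 1995 + 70 days = Jul 4, 1995.
The wine is racked to barrel: Jul 4, 1995 + 24 days = Jul 28, 1995.
Barrel aging ends: Jul 28, 1995 + 80 days = Oct 16, 1995.
The wine is bottled: Oct 16, 1995 + 73 days = Dec 28, 1995.
The wine is released: Dec 28, 1995 + 13 days = Jan 10, 1996.
Sep 9, 1995 falls between when the wine is racked to barrel (Jul 28, 1995) and when barrel aging ends (Oct 16, 1995).

The wine is racked to barrel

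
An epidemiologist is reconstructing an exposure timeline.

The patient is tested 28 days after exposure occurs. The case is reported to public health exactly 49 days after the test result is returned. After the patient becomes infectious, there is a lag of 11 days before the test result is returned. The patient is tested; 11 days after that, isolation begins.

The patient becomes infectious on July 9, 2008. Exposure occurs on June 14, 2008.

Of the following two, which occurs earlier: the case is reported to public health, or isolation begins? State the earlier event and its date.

Isolation begins — July 23, 2008

The patient becomes infectious: Jul 9, 2008.
The test result is returned: Jul 9, 2008 + 11 days = Jul 20, 2008.
The case is reported to public health: Jul 20, 2008 + 49 days = Sep 7, 2008.
Exposure occurs: Jun 14, 2008.
The patient is tested: Jun 14, 2008 + 28 days = Jul 12, 2008.
Isolation begins: Jul 12, 2008 + 11 days = Jul 23, 2008.
Comparing: the case is reported to public health on Sep 7, 2008 vs isolation begins on Jul 23, 2008. Earlier: isolation begins.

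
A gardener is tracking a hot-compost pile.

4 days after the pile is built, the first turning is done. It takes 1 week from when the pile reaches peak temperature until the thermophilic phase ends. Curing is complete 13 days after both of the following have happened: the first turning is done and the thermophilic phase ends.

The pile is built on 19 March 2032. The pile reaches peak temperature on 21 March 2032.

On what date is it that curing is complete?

The pile is built: Mar 19, 2032.
The first turning is done: Mar 19, 2032 + 4 days = Mar 23, 2032.
The pile reaches peak temperature: Mar 21, 2032.
The thermophilic phase ends: Mar 21, 2032 + 1 week = Mar 28, 2032.
Both prerequisites met — the first turning is done (Mar 23, 2032), the thermophilic phase ends (Mar 28, 2032); the later is Mar 28, 2032.
Curing is complete: Mar 28, 2032 + 13 days = Apr 10, 2032.

10 April 2032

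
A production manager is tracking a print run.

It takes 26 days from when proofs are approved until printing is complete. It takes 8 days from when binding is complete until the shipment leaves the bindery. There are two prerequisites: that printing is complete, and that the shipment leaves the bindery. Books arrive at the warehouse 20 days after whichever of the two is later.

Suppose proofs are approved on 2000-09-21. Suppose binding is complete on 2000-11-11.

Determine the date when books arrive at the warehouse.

2000-12-09

Proofs are approved: Sep 21, 2000.
Printing is complete: Sep 21, 2000 + 26 days = Oct 17, 2000.
Binding is complete: Nov 11, 2000.
The shipment leaves the bindery: Nov 11, 2000 + 8 days = Nov 19, 2000.
Both prerequisites met — printing is complete (Oct 17, 2000), the shipment leaves the bindery (Nov 19, 2000); the later is Nov 19, 2000.
Books arrive at the warehouse: Nov 19, 2000 + 20 days = Dec 9, 2000.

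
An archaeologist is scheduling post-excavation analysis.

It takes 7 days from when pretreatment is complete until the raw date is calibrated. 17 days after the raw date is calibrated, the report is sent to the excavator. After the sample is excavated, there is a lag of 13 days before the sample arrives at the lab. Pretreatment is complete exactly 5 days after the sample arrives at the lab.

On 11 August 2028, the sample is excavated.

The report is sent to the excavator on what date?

The sample is excavated: Aug 11, 2028.
The sample arrives at the lab: Aug 11, 2028 + 13 days = Aug 24, 2028.
Pretreatment is complete: Aug 24, 2028 + 5 days = Aug 29, 2028.
The raw date is calibrated: Aug 29, 2028 + 7 days = Sep 5, 2028.
The report is sent to the excavator: Sep 5, 2028 + 17 days = Sep 22, 2028.

22 September 2028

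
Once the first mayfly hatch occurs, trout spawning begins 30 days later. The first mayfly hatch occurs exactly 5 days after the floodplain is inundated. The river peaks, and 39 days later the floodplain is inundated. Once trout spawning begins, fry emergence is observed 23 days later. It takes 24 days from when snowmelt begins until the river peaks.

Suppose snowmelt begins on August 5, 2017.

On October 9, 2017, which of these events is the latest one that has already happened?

Snowmelt begins: Aug 5, 2017.
The river peaks: Aug 5, 2017 + 24 days = Aug 29, 2017.
The floodplain is inundated: Aug 29, 2017 + 39 days = Oct 7, 2017.
The first mayfly hatch occurs: Oct 7, 2017 + 5 days = Oct 12, 2017.
Trout spawning begins: Oct 12, 2017 + 30 days = Nov 11, 2017.
Fry emergence is observed: Nov 11, 2017 + 23 days = Dec 4, 2017.
Oct 9, 2017 falls between when the floodplain is inundated (Oct 7, 2017) and when the first mayfly hatch occurs (Oct 12, 2017).

The floodplain is inundated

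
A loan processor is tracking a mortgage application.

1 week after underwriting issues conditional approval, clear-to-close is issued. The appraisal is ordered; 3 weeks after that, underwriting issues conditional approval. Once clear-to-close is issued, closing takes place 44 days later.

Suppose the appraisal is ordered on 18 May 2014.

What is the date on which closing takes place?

The appraisal is ordered: May 18, 2014.
Underwriting issues conditional approval: May 18, 2014 + 3 weeks = Jun 8, 2014.
Clear-to-close is issued: Jun 8, 2014 + 1 week = Jun 15, 2014.
Closing takes place: Jun 15, 2014 + 44 days = Jul 29, 2014.

29 July 2014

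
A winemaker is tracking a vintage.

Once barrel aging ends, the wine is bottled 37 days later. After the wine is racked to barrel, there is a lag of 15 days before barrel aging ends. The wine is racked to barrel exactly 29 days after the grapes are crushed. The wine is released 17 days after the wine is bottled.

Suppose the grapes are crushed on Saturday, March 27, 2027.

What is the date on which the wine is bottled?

Wednesday, June 16, 2027

The grapes are crushed: Mar 27, 2027.
The wine is racked to barrel: Mar 27, 2027 + 29 days = Apr 25, 2027.
Barrel aging ends: Apr 25, 2027 + 15 days = May 10, 2027.
The wine is bottled: May 10, 2027 + 37 days = Jun 16, 2027.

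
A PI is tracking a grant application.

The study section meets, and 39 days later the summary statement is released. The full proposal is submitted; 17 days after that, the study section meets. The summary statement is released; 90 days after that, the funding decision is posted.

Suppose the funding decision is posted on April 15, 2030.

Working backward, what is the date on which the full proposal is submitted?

The funding decision is posted: Apr 15, 2030.
The summary statement is released: Apr 15, 2030 − 90 days = Jan 15, 2030.
The study section meets: Jan 15, 2030 − 39 days = Dec 7, 2029.
The full proposal is submitted: Dec 7, 2029 − 17 days = Nov 20, 2029.

November 20, 2029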